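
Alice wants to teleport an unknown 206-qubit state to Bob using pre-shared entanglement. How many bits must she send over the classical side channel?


Quantum teleportation requires 2 classical bits per qubit teleported.
206 qubit(s) -> 2 * 206 = 412 classical bits

412


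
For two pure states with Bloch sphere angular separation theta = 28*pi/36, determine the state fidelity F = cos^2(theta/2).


For states separated by angle theta on Bloch sphere:
F = cos^2(theta/2)
theta = 28*pi/36 = 2.4435
theta/2 = 1.2217
cos(theta/2) = 0.3420
F = 0.1170

0.1170


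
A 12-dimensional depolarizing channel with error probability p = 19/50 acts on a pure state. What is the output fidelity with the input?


F = (1-p) + p/d
= (1 - 0.3800) + 0.3800/12
= 0.6200 + 0.0317
= 0.6517

0.6517


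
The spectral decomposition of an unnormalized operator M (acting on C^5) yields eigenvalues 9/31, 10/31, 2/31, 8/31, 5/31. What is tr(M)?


tr(M) = sum of eigenvalues
= 9/31 + 10/31 + 2/31 + 8/31 + 5/31
= 34/31
= 1.0968

1.0968


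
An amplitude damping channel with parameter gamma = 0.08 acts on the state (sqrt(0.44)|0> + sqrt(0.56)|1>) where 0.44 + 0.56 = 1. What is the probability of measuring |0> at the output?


For amplitude damping with parameter gamma on state sqrt(a)|0> + sqrt(b)|1>:
alpha^2 = 0.44, beta^2 = 0.56
P(|0>) = alpha^2 + gamma * beta^2
= 0.44 + 0.08 * 0.56
= 0.44 + 0.0448
= 0.4848

0.4848


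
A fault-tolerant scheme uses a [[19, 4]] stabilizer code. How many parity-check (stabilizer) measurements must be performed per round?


For an [[n,k]] stabilizer code:
Number of stabilizer generators = n - k
= 19 - 4
= 15

15


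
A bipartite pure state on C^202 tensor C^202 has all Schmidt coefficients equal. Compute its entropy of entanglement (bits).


For a maximally entangled state in d x d:
S = log2(d) = log2(202)
= 7.6582

7.6582


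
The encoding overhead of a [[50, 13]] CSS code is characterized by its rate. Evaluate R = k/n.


Code rate R = k/n
= 13/50
= 0.2600

0.2600


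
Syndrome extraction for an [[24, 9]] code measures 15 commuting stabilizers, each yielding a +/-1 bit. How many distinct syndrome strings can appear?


Each stabilizer generator gives a binary (+1 or -1) measurement outcome.
With 15 independent generators:
Total syndromes = 2^15
= 32768

32768


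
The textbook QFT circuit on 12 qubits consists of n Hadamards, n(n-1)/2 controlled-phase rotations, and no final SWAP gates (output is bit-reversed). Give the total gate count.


Hadamard gates: 12
Controlled rotations: n*(n-1)/2 = 12*11/2 = 66
SWAP gates: 0 (omitted)
Total = 12 + 66
= 78

78


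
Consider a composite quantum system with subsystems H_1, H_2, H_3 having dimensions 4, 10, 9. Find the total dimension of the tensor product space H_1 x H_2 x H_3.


dim(H_1 x H_2 x H_3) = 4 * 10 * 9
= 40 * 9
= 360

360


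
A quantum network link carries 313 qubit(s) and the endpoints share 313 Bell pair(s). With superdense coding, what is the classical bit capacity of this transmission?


Superdense coding allows 2 classical bits per shared entangled pair.
313 pair(s) -> 2 * 313 = 626 classical bits

626


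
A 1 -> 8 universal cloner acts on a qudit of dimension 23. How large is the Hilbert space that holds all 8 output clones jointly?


Output space = H^(tensor 8) where dim(H) = 23
dim = 23^8
= 529 (after 2 factors)
= 12167 (after 3 factors)
= 279841 (after 4 factors)
= 6436343 (after 5 factors)
= 148035889 (after 6 factors)
= 3404825447 (after 7 factors)
= 78310985281 (after 8 factors)
= 78310985281

78310985281


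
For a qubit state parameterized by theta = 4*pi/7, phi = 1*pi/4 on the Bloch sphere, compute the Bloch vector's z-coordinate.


theta = 1.7952, phi = 0.7854
r_z = cos(theta) = -0.2225

-0.2225


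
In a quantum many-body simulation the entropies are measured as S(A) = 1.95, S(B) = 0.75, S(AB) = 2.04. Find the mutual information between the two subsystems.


I(A:B) = S(A) + S(B) - S(AB)
= 1.95 + 0.75 - 2.04
= 0.6600

0.6600


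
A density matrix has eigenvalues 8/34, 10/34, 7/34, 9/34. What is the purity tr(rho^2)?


tr(rho^2) = sum of eigenvalues squared
= (8/34)^2 + (10/34)^2 + (7/34)^2 + (9/34)^2
= (64 + 100 + 49 + 81) / 1156
= 294/1156
= 0.2543

0.2543


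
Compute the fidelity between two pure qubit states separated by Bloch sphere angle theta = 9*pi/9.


For states separated by angle theta on Bloch sphere:
F = cos^2(theta/2)
theta = 9*pi/9 = 3.1416
theta/2 = 1.5708
cos(theta/2) = 0.0000
F = 0.0000

0.0000


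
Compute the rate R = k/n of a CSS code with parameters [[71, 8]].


Code rate R = k/n
= 8/71
= 0.1127

0.1127


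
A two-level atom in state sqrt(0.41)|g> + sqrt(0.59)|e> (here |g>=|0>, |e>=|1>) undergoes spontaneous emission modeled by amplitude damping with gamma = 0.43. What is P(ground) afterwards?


For amplitude damping with parameter gamma on state sqrt(a)|0> + sqrt(b)|1>:
alpha^2 = 0.41, beta^2 = 0.59
P(|0>) = alpha^2 + gamma * beta^2
= 0.41 + 0.43 * 0.59
= 0.41 + 0.2537
= 0.6637

0.6637


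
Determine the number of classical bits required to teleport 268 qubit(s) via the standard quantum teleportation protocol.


Quantum teleportation requires 2 classical bits per qubit teleported.
268 qubit(s) -> 2 * 268 = 536 classical bits

536


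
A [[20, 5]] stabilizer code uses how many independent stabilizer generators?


For an [[n,k]] stabilizer code:
Number of stabilizer generators = n - k
= 20 - 5
= 15

15


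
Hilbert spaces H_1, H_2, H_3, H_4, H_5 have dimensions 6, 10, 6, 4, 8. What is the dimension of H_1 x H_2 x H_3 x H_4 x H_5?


dim(H_1 x H_2 x H_3 x H_4 x H_5) = 6 * 10 * 6 * 4 * 8
= 60 * 6 * 4 * 8
= 360 * 4 * 8
= 1440 * 8
= 11520

11520


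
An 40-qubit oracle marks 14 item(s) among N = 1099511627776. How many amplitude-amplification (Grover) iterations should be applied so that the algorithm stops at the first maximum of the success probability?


After j Grover iterations the success probability is P(j) = sin^2((2j+1)*theta), where sin(theta) = sqrt(k/N).
N = 2^40 = 1099511627776, k = 14
sin(theta) = sqrt(k/N) = 3.568322551e-06
theta = arcsin(sqrt(k/N)) = 3.568322551e-06 rad
P(j) reaches its first maximum when (2j+1)*theta is as close as possible to pi/2, i.e. j = round(pi/(4*theta) - 1/2).
pi/(4*theta) - 1/2 = 220102.4061
(For comparison, the common estimate pi/4 * sqrt(N/k) = 220102.9061; the exact maximiser is used here.)
Optimal iterations = 220102

220102


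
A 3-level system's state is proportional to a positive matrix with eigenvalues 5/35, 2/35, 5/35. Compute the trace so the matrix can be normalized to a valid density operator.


tr(M) = sum of eigenvalues
= 5/35 + 2/35 + 5/35
= 12/35
= 0.3429

0.3429


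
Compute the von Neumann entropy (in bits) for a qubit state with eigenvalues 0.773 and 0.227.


S = -p*log2(p) - (1-p)*log2(1-p)
p = 0.7730, 1-p = 0.2270
= -0.7730 * log2(0.7730) - 0.2270 * log2(0.2270)
= -(-0.2871) - (-0.4856)
= 0.7727

0.7727


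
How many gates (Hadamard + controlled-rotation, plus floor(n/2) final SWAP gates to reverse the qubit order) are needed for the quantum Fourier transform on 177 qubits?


Hadamard gates: 177
Controlled rotations: n*(n-1)/2 = 177*176/2 = 15576
SWAP gates: floor(n/2) = floor(177/2) = 88
Total = 177 + 15576 + 88
= 15841

15841


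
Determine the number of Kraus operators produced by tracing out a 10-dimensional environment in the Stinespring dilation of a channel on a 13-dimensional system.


Tracing out the environment in an orthonormal basis {|i>_E} gives Kraus operators K_i = <i|_E U |0>_E.
Number of Kraus operators = dim(H_env) = d_env
= 10

10


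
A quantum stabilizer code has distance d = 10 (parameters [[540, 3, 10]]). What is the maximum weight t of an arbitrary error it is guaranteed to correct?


Code parameters: [[540, 3, 10]], distance d = 10.
Number of correctable errors = floor((d-1)/2)
= floor((10 - 1)/2)
= floor(9/2)
= 4

4


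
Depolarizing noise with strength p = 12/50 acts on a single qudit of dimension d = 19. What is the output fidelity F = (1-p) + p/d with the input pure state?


F = (1-p) + p/d
= (1 - 0.2400) + 0.2400/19
= 0.7600 + 0.0126
= 0.7726

0.7726


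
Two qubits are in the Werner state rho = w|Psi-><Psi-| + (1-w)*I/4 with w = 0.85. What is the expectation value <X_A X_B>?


|Psi-> = (|01> - |10>)/sqrt(2)
For the pure Bell state, <X_A X_B> = -1 (Bell-state Pauli correlator).
The maximally-mixed part I/4 has tr(I/4 * P tensor P) = 0 for any traceless Pauli P.
So <X_A X_B>_rho = w * (-1) + (1 - w) * 0
= 0.85 * (-1)
= -0.8500

-0.8500


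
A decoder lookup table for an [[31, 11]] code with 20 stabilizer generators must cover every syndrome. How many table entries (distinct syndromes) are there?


Each stabilizer generator gives a binary (+1 or -1) measurement outcome.
With 20 independent generators:
Total syndromes = 2^20
= 1048576

1048576


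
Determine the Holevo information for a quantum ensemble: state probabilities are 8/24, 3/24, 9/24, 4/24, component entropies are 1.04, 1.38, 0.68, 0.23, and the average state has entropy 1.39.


chi = S(rho) - sum_i p_i * S(rho_i)
Weighted entropy = 8/24 * 1.04 + 3/24 * 1.38 + 9/24 * 0.68 + 4/24 * 0.23
= 0.8125
chi = 1.39 - 0.8125
= 0.5775

0.5775


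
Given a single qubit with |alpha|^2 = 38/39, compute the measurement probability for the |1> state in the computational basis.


|alpha|^2 = 38/39 = 0.9744
|beta|^2 = 1 - 38/39 = 1/39 = 0.0256
P(|1>) = |beta|^2 = 0.0256

0.0256


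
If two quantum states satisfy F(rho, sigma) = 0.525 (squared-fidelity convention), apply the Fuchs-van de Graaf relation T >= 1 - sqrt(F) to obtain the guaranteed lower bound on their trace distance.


Fuchs-van de Graaf (squared-fidelity convention): 1 - sqrt(F) <= T <= sqrt(1 - F).
Lower bound: T >= 1 - sqrt(F)
sqrt(F) = sqrt(0.525) = 0.7246
T >= 1 - 0.7246
T >= 0.2754

0.2754


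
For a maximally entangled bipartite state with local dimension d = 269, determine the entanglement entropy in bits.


For a maximally entangled state in d x d:
S = log2(d) = log2(269)
= 8.0715

8.0715


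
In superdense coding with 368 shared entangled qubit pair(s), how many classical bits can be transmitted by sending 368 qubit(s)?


Superdense coding allows 2 classical bits per shared entangled pair.
368 pair(s) -> 2 * 368 = 736 classical bits

736


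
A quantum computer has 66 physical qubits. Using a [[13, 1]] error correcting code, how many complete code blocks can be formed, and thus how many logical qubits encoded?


Each code block uses 13 physical qubits for 1 logical qubit(s).
Number of complete blocks = floor(66 / 13) = 5
Logical qubits = 5 * 1
= 5

5


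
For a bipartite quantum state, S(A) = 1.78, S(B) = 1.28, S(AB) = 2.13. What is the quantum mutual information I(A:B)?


I(A:B) = S(A) + S(B) - S(AB)
= 1.78 + 1.28 - 2.13
= 0.9300

0.9300


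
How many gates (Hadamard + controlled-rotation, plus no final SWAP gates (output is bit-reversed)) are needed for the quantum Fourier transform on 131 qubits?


Hadamard gates: 131
Controlled rotations: n*(n-1)/2 = 131*130/2 = 8515
SWAP gates: 0 (omitted)
Total = 131 + 8515
= 8646

8646


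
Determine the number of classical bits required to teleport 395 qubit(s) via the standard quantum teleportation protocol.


Quantum teleportation requires 2 classical bits per qubit teleported.
395 qubit(s) -> 2 * 395 = 790 classical bits

790


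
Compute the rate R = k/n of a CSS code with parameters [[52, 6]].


Code rate R = k/n
= 6/52
= 0.1154

0.1154


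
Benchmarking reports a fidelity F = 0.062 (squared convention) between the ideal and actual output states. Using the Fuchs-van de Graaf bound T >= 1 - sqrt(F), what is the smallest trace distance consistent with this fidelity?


Fuchs-van de Graaf (squared-fidelity convention): 1 - sqrt(F) <= T <= sqrt(1 - F).
Lower bound: T >= 1 - sqrt(F)
sqrt(F) = sqrt(0.062) = 0.2490
T >= 1 - 0.2490
T >= 0.7510

0.7510


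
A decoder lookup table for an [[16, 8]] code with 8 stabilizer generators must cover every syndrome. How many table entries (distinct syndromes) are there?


Each stabilizer generator gives a binary (+1 or -1) measurement outcome.
With 8 independent generators:
Total syndromes = 2^8
= 256

256


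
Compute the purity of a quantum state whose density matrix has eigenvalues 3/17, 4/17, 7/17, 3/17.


tr(rho^2) = sum of eigenvalues squared
= (3/17)^2 + (4/17)^2 + (7/17)^2 + (3/17)^2
= (9 + 16 + 49 + 9) / 289
= 83/289
= 0.2872

0.2872


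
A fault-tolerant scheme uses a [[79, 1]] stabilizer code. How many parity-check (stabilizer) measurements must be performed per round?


For an [[n,k]] stabilizer code:
Number of stabilizer generators = n - k
= 79 - 1
= 78

78


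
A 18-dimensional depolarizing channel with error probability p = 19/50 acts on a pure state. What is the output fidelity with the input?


F = (1-p) + p/d
= (1 - 0.3800) + 0.3800/18
= 0.6200 + 0.0211
= 0.6411

0.6411


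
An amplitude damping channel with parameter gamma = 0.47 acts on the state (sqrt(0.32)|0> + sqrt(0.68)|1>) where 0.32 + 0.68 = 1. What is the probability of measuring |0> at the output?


For amplitude damping with parameter gamma on state sqrt(a)|0> + sqrt(b)|1>:
alpha^2 = 0.32, beta^2 = 0.68
P(|0>) = alpha^2 + gamma * beta^2
= 0.32 + 0.47 * 0.68
= 0.32 + 0.3196
= 0.6396

0.6396


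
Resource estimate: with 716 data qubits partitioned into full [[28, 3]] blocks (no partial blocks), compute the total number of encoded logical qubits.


Each code block uses 28 physical qubits for 3 logical qubit(s).
Number of complete blocks = floor(716 / 28) = 25
Logical qubits = 25 * 3
= 75

75


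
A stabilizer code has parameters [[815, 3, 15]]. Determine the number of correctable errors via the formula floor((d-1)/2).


Code parameters: [[815, 3, 15]], distance d = 15.
Number of correctable errors = floor((d-1)/2)
= floor((15 - 1)/2)
= floor(14/2)
= 7

7


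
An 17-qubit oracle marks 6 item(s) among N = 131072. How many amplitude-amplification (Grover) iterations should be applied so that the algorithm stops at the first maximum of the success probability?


After j Grover iterations the success probability is P(j) = sin^2((2j+1)*theta), where sin(theta) = sqrt(k/N).
N = 2^17 = 131072, k = 6
sin(theta) = sqrt(k/N) = 0.006765823467
theta = arcsin(sqrt(k/N)) = 0.006765875087 rad
P(j) reaches its first maximum when (2j+1)*theta is as close as possible to pi/2, i.e. j = round(pi/(4*theta) - 1/2).
pi/(4*theta) - 1/2 = 115.5823
(For comparison, the common estimate pi/4 * sqrt(N/k) = 116.0832; the exact maximiser is used here.)
Optimal iterations = 116

116


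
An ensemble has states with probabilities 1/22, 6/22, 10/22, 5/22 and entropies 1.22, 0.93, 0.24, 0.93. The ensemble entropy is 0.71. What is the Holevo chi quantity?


chi = S(rho) - sum_i p_i * S(rho_i)
Weighted entropy = 1/22 * 1.22 + 6/22 * 0.93 + 10/22 * 0.24 + 5/22 * 0.93
= 0.6295
chi = 0.71 - 0.6295
= 0.0805

0.0805


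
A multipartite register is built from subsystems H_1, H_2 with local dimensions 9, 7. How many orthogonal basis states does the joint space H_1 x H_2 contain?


dim(H_1 x H_2) = 9 * 7
= 63

63


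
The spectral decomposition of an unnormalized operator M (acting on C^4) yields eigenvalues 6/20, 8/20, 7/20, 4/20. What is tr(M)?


tr(M) = sum of eigenvalues
= 6/20 + 8/20 + 7/20 + 4/20
= 25/20
= 1.2500

1.2500


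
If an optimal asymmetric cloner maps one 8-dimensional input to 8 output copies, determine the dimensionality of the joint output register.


Output space = H^(tensor 8) where dim(H) = 8
dim = 8^8
= 64 (after 2 factors)
= 512 (after 3 factors)
= 4096 (after 4 factors)
= 32768 (after 5 factors)
= 262144 (after 6 factors)
= 2097152 (after 7 factors)
= 16777216 (after 8 factors)
= 16777216

16777216


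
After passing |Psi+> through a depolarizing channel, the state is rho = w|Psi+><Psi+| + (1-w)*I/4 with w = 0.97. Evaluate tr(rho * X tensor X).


|Psi+> = (|01> + |10>)/sqrt(2)
For the pure Bell state, <X_A X_B> = +1 (Bell-state Pauli correlator).
The maximally-mixed part I/4 has tr(I/4 * P tensor P) = 0 for any traceless Pauli P.
So <X_A X_B>_rho = w * (+1) + (1 - w) * 0
= 0.97 * (+1)
= 0.9700

0.9700


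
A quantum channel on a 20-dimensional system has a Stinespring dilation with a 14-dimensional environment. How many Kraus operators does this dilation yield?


Tracing out the environment in an orthonormal basis {|i>_E} gives Kraus operators K_i = <i|_E U |0>_E.
Number of Kraus operators = dim(H_env) = d_env
= 14

14


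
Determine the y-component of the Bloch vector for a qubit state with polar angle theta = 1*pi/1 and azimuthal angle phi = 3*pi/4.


theta = 3.1416, phi = 2.3562
r_y = sin(theta)*sin(phi) = 0.0000 * 0.7071
r_y = 0.0000

0.0000


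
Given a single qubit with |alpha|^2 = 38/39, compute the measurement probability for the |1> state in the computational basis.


|alpha|^2 = 38/39 = 0.9744
|beta|^2 = 1 - 38/39 = 1/39 = 0.0256
P(|1>) = |beta|^2 = 0.0256

0.0256


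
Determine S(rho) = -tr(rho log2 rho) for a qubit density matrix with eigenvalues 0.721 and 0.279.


S = -p*log2(p) - (1-p)*log2(1-p)
p = 0.7210, 1-p = 0.2790
= -0.7210 * log2(0.7210) - 0.2790 * log2(0.2790)
= -(-0.3403) - (-0.5138)
= 0.8541

0.8541


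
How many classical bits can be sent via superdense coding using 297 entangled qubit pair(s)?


Superdense coding allows 2 classical bits per shared entangled pair.
297 pair(s) -> 2 * 297 = 594 classical bits

594


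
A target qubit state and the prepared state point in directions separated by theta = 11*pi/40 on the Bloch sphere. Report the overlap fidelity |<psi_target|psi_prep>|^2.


For states separated by angle theta on Bloch sphere:
F = cos^2(theta/2)
theta = 11*pi/40 = 0.8639
theta/2 = 0.4320
cos(theta/2) = 0.9081
F = 0.8247

0.8247


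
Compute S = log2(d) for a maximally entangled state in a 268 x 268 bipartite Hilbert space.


For a maximally entangled state in d x d:
S = log2(d) = log2(268)
= 8.0661

8.0661


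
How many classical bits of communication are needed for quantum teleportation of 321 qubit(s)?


Quantum teleportation requires 2 classical bits per qubit teleported.
321 qubit(s) -> 2 * 321 = 642 classical bits

642


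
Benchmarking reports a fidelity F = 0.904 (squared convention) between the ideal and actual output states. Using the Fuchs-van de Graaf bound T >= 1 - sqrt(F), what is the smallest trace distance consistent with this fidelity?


Fuchs-van de Graaf (squared-fidelity convention): 1 - sqrt(F) <= T <= sqrt(1 - F).
Lower bound: T >= 1 - sqrt(F)
sqrt(F) = sqrt(0.904) = 0.9508
T >= 1 - 0.9508
T >= 0.0492

0.0492


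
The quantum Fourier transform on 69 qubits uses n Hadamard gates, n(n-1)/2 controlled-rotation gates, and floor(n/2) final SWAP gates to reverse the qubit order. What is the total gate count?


Hadamard gates: 69
Controlled rotations: n*(n-1)/2 = 69*68/2 = 2346
SWAP gates: floor(n/2) = floor(69/2) = 34
Total = 69 + 2346 + 34
= 2449

2449


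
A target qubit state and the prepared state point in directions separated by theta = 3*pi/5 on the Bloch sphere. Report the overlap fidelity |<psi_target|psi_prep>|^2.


For states separated by angle theta on Bloch sphere:
F = cos^2(theta/2)
theta = 3*pi/5 = 1.8850
theta/2 = 0.9425
cos(theta/2) = 0.5878
F = 0.3455

0.3455


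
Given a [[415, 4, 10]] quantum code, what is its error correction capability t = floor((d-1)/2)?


Code parameters: [[415, 4, 10]], distance d = 10.
Number of correctable errors = floor((d-1)/2)
= floor((10 - 1)/2)
= floor(9/2)
= 4

4


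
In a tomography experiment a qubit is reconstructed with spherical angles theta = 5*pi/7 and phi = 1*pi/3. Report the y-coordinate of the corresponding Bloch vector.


theta = 2.2440, phi = 1.0472
r_y = sin(theta)*sin(phi) = 0.7818 * 0.8660
r_y = 0.6771

0.6771


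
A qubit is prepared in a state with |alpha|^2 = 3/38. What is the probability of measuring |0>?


|alpha|^2 = 3/38 = 0.0789
|beta|^2 = 1 - 3/38 = 35/38 = 0.9211
P(|0>) = |alpha|^2 = 0.0789

0.0789


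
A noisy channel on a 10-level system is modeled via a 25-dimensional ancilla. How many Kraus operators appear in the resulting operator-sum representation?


Tracing out the environment in an orthonormal basis {|i>_E} gives Kraus operators K_i = <i|_E U |0>_E.
Number of Kraus operators = dim(H_env) = d_env
= 25

25


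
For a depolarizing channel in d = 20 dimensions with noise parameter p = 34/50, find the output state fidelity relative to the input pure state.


F = (1-p) + p/d
= (1 - 0.6800) + 0.6800/20
= 0.3200 + 0.0340
= 0.3540

0.3540


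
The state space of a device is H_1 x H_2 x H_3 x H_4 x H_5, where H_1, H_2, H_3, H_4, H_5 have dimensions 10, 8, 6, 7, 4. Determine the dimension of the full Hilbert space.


dim(H_1 x H_2 x H_3 x H_4 x H_5) = 10 * 8 * 6 * 7 * 4
= 80 * 6 * 7 * 4
= 480 * 7 * 4
= 3360 * 4
= 13440

13440


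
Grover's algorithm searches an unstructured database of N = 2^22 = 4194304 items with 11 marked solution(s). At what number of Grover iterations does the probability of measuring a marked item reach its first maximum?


After j Grover iterations the success probability is P(j) = sin^2((2j+1)*theta), where sin(theta) = sqrt(k/N).
N = 2^22 = 4194304, k = 11
sin(theta) = sqrt(k/N) = 0.001619445698
theta = arcsin(sqrt(k/N)) = 0.001619446406 rad
P(j) reaches its first maximum when (2j+1)*theta is as close as possible to pi/2, i.e. j = round(pi/(4*theta) - 1/2).
pi/(4*theta) - 1/2 = 484.4794
(For comparison, the common estimate pi/4 * sqrt(N/k) = 484.9796; the exact maximiser is used here.)
Optimal iterations = 484

484


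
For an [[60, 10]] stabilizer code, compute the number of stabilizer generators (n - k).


For an [[n,k]] stabilizer code:
Number of stabilizer generators = n - k
= 60 - 10
= 50

50


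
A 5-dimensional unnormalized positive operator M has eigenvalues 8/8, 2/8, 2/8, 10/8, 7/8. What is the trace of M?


tr(M) = sum of eigenvalues
= 8/8 + 2/8 + 2/8 + 10/8 + 7/8
= 29/8
= 3.6250

3.6250


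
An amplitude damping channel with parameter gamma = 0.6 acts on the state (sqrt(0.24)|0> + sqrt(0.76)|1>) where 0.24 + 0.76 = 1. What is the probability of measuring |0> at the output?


For amplitude damping with parameter gamma on state sqrt(a)|0> + sqrt(b)|1>:
alpha^2 = 0.24, beta^2 = 0.76
P(|0>) = alpha^2 + gamma * beta^2
= 0.24 + 0.6 * 0.76
= 0.24 + 0.4560
= 0.6960

0.6960


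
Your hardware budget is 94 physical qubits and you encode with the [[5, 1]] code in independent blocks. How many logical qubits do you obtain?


Each code block uses 5 physical qubits for 1 logical qubit(s).
Number of complete blocks = floor(94 / 5) = 18
Logical qubits = 18 * 1
= 18

18


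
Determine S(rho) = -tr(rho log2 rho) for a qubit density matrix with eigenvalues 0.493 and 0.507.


S = -p*log2(p) - (1-p)*log2(1-p)
p = 0.4930, 1-p = 0.5070
= -0.4930 * log2(0.4930) - 0.5070 * log2(0.5070)
= -(-0.5030) - (-0.4968)
= 0.9999

0.9999


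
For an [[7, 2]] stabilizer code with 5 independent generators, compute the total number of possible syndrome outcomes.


Each stabilizer generator gives a binary (+1 or -1) measurement outcome.
With 5 independent generators:
Total syndromes = 2^5
= 32

32


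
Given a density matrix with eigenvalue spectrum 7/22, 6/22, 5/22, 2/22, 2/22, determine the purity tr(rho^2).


tr(rho^2) = sum of eigenvalues squared
= (7/22)^2 + (6/22)^2 + (5/22)^2 + (2/22)^2 + (2/22)^2
= (49 + 36 + 25 + 4 + 4) / 484
= 118/484
= 0.2438

0.2438


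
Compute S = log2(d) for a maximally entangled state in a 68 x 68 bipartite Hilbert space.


For a maximally entangled state in d x d:
S = log2(d) = log2(68)
= 6.0875

6.0875


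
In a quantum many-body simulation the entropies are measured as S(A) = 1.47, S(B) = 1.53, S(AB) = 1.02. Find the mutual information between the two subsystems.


I(A:B) = S(A) + S(B) - S(AB)
= 1.47 + 1.53 - 1.02
= 1.9800

1.9800


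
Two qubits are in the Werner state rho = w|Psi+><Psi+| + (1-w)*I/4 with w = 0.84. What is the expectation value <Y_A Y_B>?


|Psi+> = (|01> + |10>)/sqrt(2)
For the pure Bell state, <Y_A Y_B> = +1 (Bell-state Pauli correlator).
The maximally-mixed part I/4 has tr(I/4 * P tensor P) = 0 for any traceless Pauli P.
So <Y_A Y_B>_rho = w * (+1) + (1 - w) * 0
= 0.84 * (+1)
= 0.8400

0.8400


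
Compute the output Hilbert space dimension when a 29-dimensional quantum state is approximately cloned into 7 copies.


Output space = H^(tensor 7) where dim(H) = 29
dim = 29^7
= 841 (after 2 factors)
= 24389 (after 3 factors)
= 707281 (after 4 factors)
= 20511149 (after 5 factors)
= 594823321 (after 6 factors)
= 17249876309 (after 7 factors)
= 17249876309

17249876309


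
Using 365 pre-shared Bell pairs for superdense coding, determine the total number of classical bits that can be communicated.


Superdense coding allows 2 classical bits per shared entangled pair.
365 pair(s) -> 2 * 365 = 730 classical bits

730


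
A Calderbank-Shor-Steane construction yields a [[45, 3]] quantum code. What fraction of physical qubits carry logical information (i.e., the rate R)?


Code rate R = k/n
= 3/45
= 0.0667

0.0667


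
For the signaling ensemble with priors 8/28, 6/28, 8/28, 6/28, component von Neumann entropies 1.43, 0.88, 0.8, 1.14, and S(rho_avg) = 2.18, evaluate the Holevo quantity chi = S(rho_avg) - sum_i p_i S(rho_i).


chi = S(rho) - sum_i p_i * S(rho_i)
Weighted entropy = 8/28 * 1.43 + 6/28 * 0.88 + 8/28 * 0.8 + 6/28 * 1.14
= 1.0700
chi = 2.18 - 1.0700
= 1.1100

1.1100


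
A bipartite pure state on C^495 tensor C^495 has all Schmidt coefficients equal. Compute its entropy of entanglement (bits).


For a maximally entangled state in d x d:
S = log2(d) = log2(495)
= 8.9513

8.9513


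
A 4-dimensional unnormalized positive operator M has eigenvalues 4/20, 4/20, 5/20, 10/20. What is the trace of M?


tr(M) = sum of eigenvalues
= 4/20 + 4/20 + 5/20 + 10/20
= 23/20
= 1.1500

1.1500


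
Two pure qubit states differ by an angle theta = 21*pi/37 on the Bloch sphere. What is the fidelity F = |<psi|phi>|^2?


For states separated by angle theta on Bloch sphere:
F = cos^2(theta/2)
theta = 21*pi/37 = 1.7831
theta/2 = 0.8915
cos(theta/2) = 0.6282
F = 0.3947

0.3947


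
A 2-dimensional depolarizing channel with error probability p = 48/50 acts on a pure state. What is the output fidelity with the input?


F = (1-p) + p/d
= (1 - 0.9600) + 0.9600/2
= 0.0400 + 0.4800
= 0.5200

0.5200


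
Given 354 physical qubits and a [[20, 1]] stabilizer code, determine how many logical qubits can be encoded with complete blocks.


Each code block uses 20 physical qubits for 1 logical qubit(s).
Number of complete blocks = floor(354 / 20) = 17
Logical qubits = 17 * 1
= 17

17


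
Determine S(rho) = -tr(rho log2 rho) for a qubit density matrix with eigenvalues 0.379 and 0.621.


S = -p*log2(p) - (1-p)*log2(1-p)
p = 0.3790, 1-p = 0.6210
= -0.3790 * log2(0.3790) - 0.6210 * log2(0.6210)
= -(-0.5305) - (-0.4268)
= 0.9573

0.9573


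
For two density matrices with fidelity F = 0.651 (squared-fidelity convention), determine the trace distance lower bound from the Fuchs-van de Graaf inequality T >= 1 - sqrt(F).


Fuchs-van de Graaf (squared-fidelity convention): 1 - sqrt(F) <= T <= sqrt(1 - F).
Lower bound: T >= 1 - sqrt(F)
sqrt(F) = sqrt(0.651) = 0.8068
T >= 1 - 0.8068
T >= 0.1932

0.1932


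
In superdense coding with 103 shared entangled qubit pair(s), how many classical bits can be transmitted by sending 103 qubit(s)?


Superdense coding allows 2 classical bits per shared entangled pair.
103 pair(s) -> 2 * 103 = 206 classical bits

206


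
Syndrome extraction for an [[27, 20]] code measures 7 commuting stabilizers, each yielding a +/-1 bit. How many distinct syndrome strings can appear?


Each stabilizer generator gives a binary (+1 or -1) measurement outcome.
With 7 independent generators:
Total syndromes = 2^7
= 128

128


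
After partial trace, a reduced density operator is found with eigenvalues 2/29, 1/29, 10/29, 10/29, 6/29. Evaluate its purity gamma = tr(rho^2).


tr(rho^2) = sum of eigenvalues squared
= (2/29)^2 + (1/29)^2 + (10/29)^2 + (10/29)^2 + (6/29)^2
= (4 + 1 + 100 + 100 + 36) / 841
= 241/841
= 0.2866

0.2866


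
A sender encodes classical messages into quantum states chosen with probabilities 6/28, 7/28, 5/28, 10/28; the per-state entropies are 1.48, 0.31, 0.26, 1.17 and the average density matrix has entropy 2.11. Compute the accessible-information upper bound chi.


chi = S(rho) - sum_i p_i * S(rho_i)
Weighted entropy = 6/28 * 1.48 + 7/28 * 0.31 + 5/28 * 0.26 + 10/28 * 1.17
= 0.8589
chi = 2.11 - 0.8589
= 1.2511

1.2511


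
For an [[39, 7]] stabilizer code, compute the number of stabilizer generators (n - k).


For an [[n,k]] stabilizer code:
Number of stabilizer generators = n - k
= 39 - 7
= 32

32


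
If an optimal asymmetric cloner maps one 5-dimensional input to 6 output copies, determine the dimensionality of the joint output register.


Output space = H^(tensor 6) where dim(H) = 5
dim = 5^6
= 25 (after 2 factors)
= 125 (after 3 factors)
= 625 (after 4 factors)
= 3125 (after 5 factors)
= 15625 (after 6 factors)
= 15625

15625


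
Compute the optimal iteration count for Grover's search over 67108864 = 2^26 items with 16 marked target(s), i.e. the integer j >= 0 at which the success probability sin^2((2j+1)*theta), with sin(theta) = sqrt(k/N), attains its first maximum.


After j Grover iterations the success probability is P(j) = sin^2((2j+1)*theta), where sin(theta) = sqrt(k/N).
N = 2^26 = 67108864, k = 16
sin(theta) = sqrt(k/N) = 0.00048828125
theta = arcsin(sqrt(k/N)) = 0.0004882812694 rad
P(j) reaches its first maximum when (2j+1)*theta is as close as possible to pi/2, i.e. j = round(pi/(4*theta) - 1/2).
pi/(4*theta) - 1/2 = 1607.9954
(For comparison, the common estimate pi/4 * sqrt(N/k) = 1608.4954; the exact maximiser is used here.)
Optimal iterations = 1608

1608


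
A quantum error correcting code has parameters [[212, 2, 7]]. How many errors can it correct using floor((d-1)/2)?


Code parameters: [[212, 2, 7]], distance d = 7.
Number of correctable errors = floor((d-1)/2)
= floor((7 - 1)/2)
= floor(6/2)
= 3

3


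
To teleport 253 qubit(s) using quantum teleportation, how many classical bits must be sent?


Quantum teleportation requires 2 classical bits per qubit teleported.
253 qubit(s) -> 2 * 253 = 506 classical bits

506


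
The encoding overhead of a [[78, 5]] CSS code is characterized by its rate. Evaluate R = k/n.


Code rate R = k/n
= 5/78
= 0.0641

0.0641


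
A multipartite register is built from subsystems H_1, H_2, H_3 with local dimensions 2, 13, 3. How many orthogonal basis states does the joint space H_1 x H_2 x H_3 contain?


dim(H_1 x H_2 x H_3) = 2 * 13 * 3
= 26 * 3
= 78

78


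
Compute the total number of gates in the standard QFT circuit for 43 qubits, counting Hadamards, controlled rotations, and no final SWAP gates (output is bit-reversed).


Hadamard gates: 43
Controlled rotations: n*(n-1)/2 = 43*42/2 = 903
SWAP gates: 0 (omitted)
Total = 43 + 903
= 946

946


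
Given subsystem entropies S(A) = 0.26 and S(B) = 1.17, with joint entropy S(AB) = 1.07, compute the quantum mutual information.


I(A:B) = S(A) + S(B) - S(AB)
= 0.26 + 1.17 - 1.07
= 0.3600

0.3600


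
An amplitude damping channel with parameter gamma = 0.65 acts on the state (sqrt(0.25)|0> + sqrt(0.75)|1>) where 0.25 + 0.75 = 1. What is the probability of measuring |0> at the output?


For amplitude damping with parameter gamma on state sqrt(a)|0> + sqrt(b)|1>:
alpha^2 = 0.25, beta^2 = 0.75
P(|0>) = alpha^2 + gamma * beta^2
= 0.25 + 0.65 * 0.75
= 0.25 + 0.4875
= 0.7375

0.7375


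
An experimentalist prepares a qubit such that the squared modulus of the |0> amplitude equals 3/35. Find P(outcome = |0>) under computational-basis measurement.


|alpha|^2 = 3/35 = 0.0857
|beta|^2 = 1 - 3/35 = 32/35 = 0.9143
P(|0>) = |alpha|^2 = 0.0857

0.0857


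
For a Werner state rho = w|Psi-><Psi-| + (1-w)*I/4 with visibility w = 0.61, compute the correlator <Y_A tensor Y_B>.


|Psi-> = (|01> - |10>)/sqrt(2)
For the pure Bell state, <Y_A Y_B> = -1 (Bell-state Pauli correlator).
The maximally-mixed part I/4 has tr(I/4 * P tensor P) = 0 for any traceless Pauli P.
So <Y_A Y_B>_rho = w * (-1) + (1 - w) * 0
= 0.61 * (-1)
= -0.6100

-0.6100


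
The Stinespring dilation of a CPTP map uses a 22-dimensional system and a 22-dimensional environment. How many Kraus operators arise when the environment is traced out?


Tracing out the environment in an orthonormal basis {|i>_E} gives Kraus operators K_i = <i|_E U |0>_E.
Number of Kraus operators = dim(H_env) = d_env
= 22

22


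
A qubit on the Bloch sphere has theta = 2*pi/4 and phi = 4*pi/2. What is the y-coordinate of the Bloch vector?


theta = 1.5708, phi = 6.2832
r_y = sin(theta)*sin(phi) = 1.0000 * 0.0000
r_y = 0.0000

0.0000


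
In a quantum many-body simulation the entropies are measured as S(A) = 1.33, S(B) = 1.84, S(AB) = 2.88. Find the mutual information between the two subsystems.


I(A:B) = S(A) + S(B) - S(AB)
= 1.33 + 1.84 - 2.88
= 0.2900

0.2900


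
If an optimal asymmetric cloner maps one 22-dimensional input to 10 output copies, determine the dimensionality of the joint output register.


Output space = H^(tensor 10) where dim(H) = 22
dim = 22^10
= 484 (after 2 factors)
= 10648 (after 3 factors)
= 234256 (after 4 factors)
= 5153632 (after 5 factors)
= 113379904 (after 6 factors)
= 2494357888 (after 7 factors)
= 54875873536 (after 8 factors)
= 1207269217792 (after 9 factors)
= 26559922791424 (after 10 factors)
= 26559922791424

26559922791424


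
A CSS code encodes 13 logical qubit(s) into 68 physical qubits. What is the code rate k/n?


Code rate R = k/n
= 13/68
= 0.1912

0.1912


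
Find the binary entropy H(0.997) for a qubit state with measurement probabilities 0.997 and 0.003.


S = -p*log2(p) - (1-p)*log2(1-p)
p = 0.9970, 1-p = 0.0030
= -0.9970 * log2(0.9970) - 0.0030 * log2(0.0030)
= -(-0.0043) - (-0.0251)
= 0.0295

0.0295


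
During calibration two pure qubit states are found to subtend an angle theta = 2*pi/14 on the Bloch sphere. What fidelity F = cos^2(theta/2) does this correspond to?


For states separated by angle theta on Bloch sphere:
F = cos^2(theta/2)
theta = 2*pi/14 = 0.4488
theta/2 = 0.2244
cos(theta/2) = 0.9749
F = 0.9505

0.9505


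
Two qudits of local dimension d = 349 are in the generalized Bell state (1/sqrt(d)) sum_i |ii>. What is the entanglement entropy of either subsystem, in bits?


For a maximally entangled state in d x d:
S = log2(d) = log2(349)
= 8.4471

8.4471


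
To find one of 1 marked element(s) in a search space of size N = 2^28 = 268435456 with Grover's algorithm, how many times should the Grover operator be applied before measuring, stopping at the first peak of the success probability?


After j Grover iterations the success probability is P(j) = sin^2((2j+1)*theta), where sin(theta) = sqrt(k/N).
N = 2^28 = 268435456, k = 1
sin(theta) = sqrt(k/N) = 6.103515625e-05
theta = arcsin(sqrt(k/N)) = 6.103515629e-05 rad
P(j) reaches its first maximum when (2j+1)*theta is as close as possible to pi/2, i.e. j = round(pi/(4*theta) - 1/2).
pi/(4*theta) - 1/2 = 12867.4635
(For comparison, the common estimate pi/4 * sqrt(N/k) = 12867.9635; the exact maximiser is used here.)
Optimal iterations = 12867

12867


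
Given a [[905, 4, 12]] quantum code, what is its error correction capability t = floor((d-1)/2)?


Code parameters: [[905, 4, 12]], distance d = 12.
Number of correctable errors = floor((d-1)/2)
= floor((12 - 1)/2)
= floor(11/2)
= 5

5


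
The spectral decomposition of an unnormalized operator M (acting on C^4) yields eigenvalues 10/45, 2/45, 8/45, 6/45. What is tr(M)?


tr(M) = sum of eigenvalues
= 10/45 + 2/45 + 8/45 + 6/45
= 26/45
= 0.5778

0.5778


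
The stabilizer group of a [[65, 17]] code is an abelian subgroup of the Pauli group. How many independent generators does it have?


For an [[n,k]] stabilizer code:
Number of stabilizer generators = n - k
= 65 - 17
= 48

48


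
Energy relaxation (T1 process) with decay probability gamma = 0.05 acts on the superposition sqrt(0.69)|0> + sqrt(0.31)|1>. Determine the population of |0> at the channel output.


For amplitude damping with parameter gamma on state sqrt(a)|0> + sqrt(b)|1>:
alpha^2 = 0.69, beta^2 = 0.31
P(|0>) = alpha^2 + gamma * beta^2
= 0.69 + 0.05 * 0.31
= 0.69 + 0.0155
= 0.7055

0.7055


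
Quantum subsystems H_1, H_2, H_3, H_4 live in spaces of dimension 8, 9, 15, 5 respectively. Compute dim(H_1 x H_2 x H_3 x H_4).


dim(H_1 x H_2 x H_3 x H_4) = 8 * 9 * 15 * 5
= 72 * 15 * 5
= 1080 * 5
= 5400

5400


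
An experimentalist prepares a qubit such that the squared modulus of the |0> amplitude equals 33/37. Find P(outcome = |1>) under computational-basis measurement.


|alpha|^2 = 33/37 = 0.8919
|beta|^2 = 1 - 33/37 = 4/37 = 0.1081
P(|1>) = |beta|^2 = 0.1081

0.1081


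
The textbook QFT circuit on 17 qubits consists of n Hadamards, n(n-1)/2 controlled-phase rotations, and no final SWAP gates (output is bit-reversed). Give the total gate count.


Hadamard gates: 17
Controlled rotations: n*(n-1)/2 = 17*16/2 = 136
SWAP gates: 0 (omitted)
Total = 17 + 136
= 153

153


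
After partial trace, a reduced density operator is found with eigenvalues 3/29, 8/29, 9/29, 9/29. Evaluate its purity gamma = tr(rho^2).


tr(rho^2) = sum of eigenvalues squared
= (3/29)^2 + (8/29)^2 + (9/29)^2 + (9/29)^2
= (9 + 64 + 81 + 81) / 841
= 235/841
= 0.2794

0.2794


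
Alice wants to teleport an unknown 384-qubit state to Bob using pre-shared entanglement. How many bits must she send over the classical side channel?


Quantum teleportation requires 2 classical bits per qubit teleported.
384 qubit(s) -> 2 * 384 = 768 classical bits

768


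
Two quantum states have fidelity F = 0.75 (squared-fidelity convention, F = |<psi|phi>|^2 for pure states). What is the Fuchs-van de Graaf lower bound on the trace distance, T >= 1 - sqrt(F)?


Fuchs-van de Graaf (squared-fidelity convention): 1 - sqrt(F) <= T <= sqrt(1 - F).
Lower bound: T >= 1 - sqrt(F)
sqrt(F) = sqrt(0.75) = 0.8660
T >= 1 - 0.8660
T >= 0.1340

0.1340


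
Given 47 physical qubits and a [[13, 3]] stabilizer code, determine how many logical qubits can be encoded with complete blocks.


Each code block uses 13 physical qubits for 3 logical qubit(s).
Number of complete blocks = floor(47 / 13) = 3
Logical qubits = 3 * 3
= 9

9


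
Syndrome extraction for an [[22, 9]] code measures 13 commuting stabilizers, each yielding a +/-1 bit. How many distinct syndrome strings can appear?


Each stabilizer generator gives a binary (+1 or -1) measurement outcome.
With 13 independent generators:
Total syndromes = 2^13
= 8192

8192


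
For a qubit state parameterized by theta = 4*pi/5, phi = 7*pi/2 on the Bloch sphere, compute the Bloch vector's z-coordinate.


theta = 2.5133, phi = 10.9956
r_z = cos(theta) = -0.8090

-0.8090


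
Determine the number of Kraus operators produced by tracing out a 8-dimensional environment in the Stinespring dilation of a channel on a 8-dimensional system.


Tracing out the environment in an orthonormal basis {|i>_E} gives Kraus operators K_i = <i|_E U |0>_E.
Number of Kraus operators = dim(H_env) = d_env
= 8

8


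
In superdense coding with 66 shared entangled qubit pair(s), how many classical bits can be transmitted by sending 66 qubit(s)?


Superdense coding allows 2 classical bits per shared entangled pair.
66 pair(s) -> 2 * 66 = 132 classical bits

132


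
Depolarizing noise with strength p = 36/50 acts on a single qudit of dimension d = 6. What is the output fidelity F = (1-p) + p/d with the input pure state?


F = (1-p) + p/d
= (1 - 0.7200) + 0.7200/6
= 0.2800 + 0.1200
= 0.4000

0.4000
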